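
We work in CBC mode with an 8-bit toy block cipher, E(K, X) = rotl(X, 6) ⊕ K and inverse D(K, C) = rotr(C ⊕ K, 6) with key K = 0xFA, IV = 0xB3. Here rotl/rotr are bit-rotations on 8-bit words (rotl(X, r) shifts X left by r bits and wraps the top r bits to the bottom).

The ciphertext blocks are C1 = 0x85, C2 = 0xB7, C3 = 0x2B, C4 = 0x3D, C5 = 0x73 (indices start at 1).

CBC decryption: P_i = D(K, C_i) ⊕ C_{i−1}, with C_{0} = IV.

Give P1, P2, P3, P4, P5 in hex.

P1 = 0x4E, P2 = 0xB0, P3 = 0xF0, P4 = 0x34, P5 = 0x1B

P1: D(K, 0x85) = 0xFD; 0xFD ⊕ 0xB3 = 0x4E.
P2: D(K, 0xB7) = 0x35; 0x35 ⊕ 0x85 = 0xB0.
P3: D(K, 0x2B) = 0x47; 0x47 ⊕ 0xB7 = 0xF0.
P4: D(K, 0x3D) = 0x1F; 0x1F ⊕ 0x2B = 0x34.
P5: D(K, 0x73) = 0x26; 0x26 ⊕ 0x3D = 0x1B.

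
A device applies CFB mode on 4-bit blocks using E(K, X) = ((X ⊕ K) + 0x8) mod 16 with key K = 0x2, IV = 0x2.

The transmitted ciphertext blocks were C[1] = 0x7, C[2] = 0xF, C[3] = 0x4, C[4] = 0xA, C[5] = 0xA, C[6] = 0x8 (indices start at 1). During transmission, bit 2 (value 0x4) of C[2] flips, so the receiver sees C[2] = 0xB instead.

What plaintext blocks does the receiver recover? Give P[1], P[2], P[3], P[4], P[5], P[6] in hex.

P[1] = 0xF, P[2] = 0x6, P[3] = 0x5, P[4] = 0x4, P[5] = 0xA, P[6] = 0x8

CFB decryption: P_i = C_i ⊕ E(K, C_{i−1}), with C_{0} = IV.
Only C[2] changed, to 0xB. In CFB, a change in C_i flips the same bit in P_i and garbles P_{i+1}. Decrypting the received ciphertext:
P[1]: E(K, 0x2) = 0x8; 0x7 ⊕ 0x8 = 0xF.
P[2]: E(K, 0x7) = 0xD; 0xB ⊕ 0xD = 0x6.
P[3]: E(K, 0xB) = 0x1; 0x4 ⊕ 0x1 = 0x5.
P[4]: E(K, 0x4) = 0xE; 0xA ⊕ 0xE = 0x4.
P[5]: E(K, 0xA) = 0x0; 0xA ⊕ 0x0 = 0xA.
P[6]: E(K, 0xA) = 0x0; 0x8 ⊕ 0x0 = 0x8.
Blocks that differ from the original plaintext: P[2], P[3].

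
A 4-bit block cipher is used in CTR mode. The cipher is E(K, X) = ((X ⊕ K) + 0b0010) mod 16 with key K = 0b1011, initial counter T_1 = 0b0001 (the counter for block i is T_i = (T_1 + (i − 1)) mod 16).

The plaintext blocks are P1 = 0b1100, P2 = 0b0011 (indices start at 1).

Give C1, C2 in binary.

CTR encryption: S_i = E(K, T_i) where T_i is the counter for block i; C_i = P_i ⊕ S_i.
C1: T = 0b0001, S = E(K, T) = 0b1100; 0b1100 ⊕ 0b1100 = 0b0000.
C2: T = 0b0010, S = E(K, T) = 0b1011; 0b0011 ⊕ 0b1011 = 0b1000.

C1 = 0b0000, C2 = 0b1000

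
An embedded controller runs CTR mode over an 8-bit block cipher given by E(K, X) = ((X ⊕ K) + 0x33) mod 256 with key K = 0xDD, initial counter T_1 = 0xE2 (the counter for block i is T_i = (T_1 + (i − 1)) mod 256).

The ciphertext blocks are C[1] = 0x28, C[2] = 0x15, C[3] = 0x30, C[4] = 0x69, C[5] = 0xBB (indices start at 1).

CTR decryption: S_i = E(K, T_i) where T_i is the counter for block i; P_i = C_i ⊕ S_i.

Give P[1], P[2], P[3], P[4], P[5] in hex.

P[1]: T = 0xE2, S = E(K, T) = 0x72; 0x28 ⊕ 0x72 = 0x5A.
P[2]: T = 0xE3, S = E(K, T) = 0x71; 0x15 ⊕ 0x71 = 0x64.
P[3]: T = 0xE4, S = E(K, T) = 0x6C; 0x30 ⊕ 0x6C = 0x5C.
P[4]: T = 0xE5, S = E(K, T) = 0x6B; 0x69 ⊕ 0x6B = 0x02.
P[5]: T = 0xE6, S = E(K, T) = 0x6E; 0xBB ⊕ 0x6E = 0xD5.

P[1] = 0x5A, P[2] = 0x64, P[3] = 0x5C, P[4] = 0x02, P[5] = 0xD5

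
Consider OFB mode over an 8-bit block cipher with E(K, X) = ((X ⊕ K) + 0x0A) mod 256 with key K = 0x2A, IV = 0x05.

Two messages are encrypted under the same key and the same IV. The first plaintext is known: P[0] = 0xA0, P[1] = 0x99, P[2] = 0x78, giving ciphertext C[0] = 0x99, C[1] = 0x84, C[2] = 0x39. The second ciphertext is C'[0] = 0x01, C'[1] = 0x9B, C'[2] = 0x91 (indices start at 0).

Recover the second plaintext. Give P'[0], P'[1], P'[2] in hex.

P'[0] = 0x38, P'[1] = 0x86, P'[2] = 0xD0

In OFB with a reused IV, both messages share the same keystream S_i, so C_i ⊕ C'_i = P_i ⊕ P'_i and thus P'_i = P_i ⊕ C_i ⊕ C'_i.
P'[0]: 0xA0 ⊕ 0x99 ⊕ 0x01 = 0x38.
P'[1]: 0x99 ⊕ 0x84 ⊕ 0x9B = 0x86.
P'[2]: 0x78 ⊕ 0x39 ⊕ 0x91 = 0xD0.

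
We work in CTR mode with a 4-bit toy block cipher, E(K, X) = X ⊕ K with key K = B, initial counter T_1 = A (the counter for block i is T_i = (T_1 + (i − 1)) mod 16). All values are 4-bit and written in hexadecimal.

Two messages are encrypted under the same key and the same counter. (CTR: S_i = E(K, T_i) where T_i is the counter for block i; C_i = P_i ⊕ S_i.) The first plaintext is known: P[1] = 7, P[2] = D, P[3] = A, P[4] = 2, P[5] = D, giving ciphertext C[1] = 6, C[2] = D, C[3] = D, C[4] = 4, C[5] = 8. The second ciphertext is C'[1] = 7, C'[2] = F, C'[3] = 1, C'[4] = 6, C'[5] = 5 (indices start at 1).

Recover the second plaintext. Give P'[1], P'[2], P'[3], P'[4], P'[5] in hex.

In CTR with a reused counter, both messages share the same keystream S_i, so C_i ⊕ C'_i = P_i ⊕ P'_i and thus P'_i = P_i ⊕ C_i ⊕ C'_i.
P'[1]: 7 ⊕ 6 ⊕ 7 = 6.
P'[2]: D ⊕ D ⊕ F = F.
P'[3]: A ⊕ D ⊕ 1 = 6.
P'[4]: 2 ⊕ 4 ⊕ 6 = 0.
P'[5]: D ⊕ 8 ⊕ 5 = 0.

P'[1] = 6, P'[2] = F, P'[3] = 6, P'[4] = 0, P'[5] = 0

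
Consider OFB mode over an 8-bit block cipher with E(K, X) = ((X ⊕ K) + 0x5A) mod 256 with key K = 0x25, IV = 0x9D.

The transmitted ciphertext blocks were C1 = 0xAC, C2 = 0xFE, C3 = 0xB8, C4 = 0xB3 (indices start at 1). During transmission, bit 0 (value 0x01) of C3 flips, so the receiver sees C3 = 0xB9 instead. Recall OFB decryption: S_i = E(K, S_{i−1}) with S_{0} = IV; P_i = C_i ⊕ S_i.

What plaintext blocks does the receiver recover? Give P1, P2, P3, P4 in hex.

Only C3 changed, to 0xB9. In OFB, a change in C_i flips the same bit in P_i only; the keystream is unaffected. Decrypting the received ciphertext:
P1: S = E(K, 0x9D) = 0x12; 0xAC ⊕ 0x12 = 0xBE.
P2: S = E(K, 0x12) = 0x91; 0xFE ⊕ 0x91 = 0x6F.
P3: S = E(K, 0x91) = 0x0E; 0xB9 ⊕ 0x0E = 0xB7.
P4: S = E(K, 0x0E) = 0x85; 0xB3 ⊕ 0x85 = 0x36.
Blocks that differ from the original plaintext: P3.

P1 = 0xBE, P2 = 0x6F, P3 = 0xB7, P4 = 0x36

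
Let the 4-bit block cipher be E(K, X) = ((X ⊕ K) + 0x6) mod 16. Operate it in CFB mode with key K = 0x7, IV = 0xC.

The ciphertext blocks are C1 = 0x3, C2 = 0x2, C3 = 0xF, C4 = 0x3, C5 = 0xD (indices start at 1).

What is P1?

CFB decryption: P_i = C_i ⊕ E(K, C_{i−1}), with C_{0} = IV.
P1: E(K, 0xC) = 0x1; 0x3 ⊕ 0x1 = 0x2.

P1 = 0x2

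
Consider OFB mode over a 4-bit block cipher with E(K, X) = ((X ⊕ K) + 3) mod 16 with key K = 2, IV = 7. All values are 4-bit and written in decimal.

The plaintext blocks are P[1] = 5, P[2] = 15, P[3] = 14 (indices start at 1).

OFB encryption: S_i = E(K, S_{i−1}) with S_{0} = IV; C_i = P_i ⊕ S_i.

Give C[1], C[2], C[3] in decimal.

C[1] = 13, C[2] = 2, C[3] = 12

C[1]: S = E(K, 7) = 8; 5 ⊕ 8 = 13.
C[2]: S = E(K, 8) = 13; 15 ⊕ 13 = 2.
C[3]: S = E(K, 13) = 2; 14 ⊕ 2 = 12.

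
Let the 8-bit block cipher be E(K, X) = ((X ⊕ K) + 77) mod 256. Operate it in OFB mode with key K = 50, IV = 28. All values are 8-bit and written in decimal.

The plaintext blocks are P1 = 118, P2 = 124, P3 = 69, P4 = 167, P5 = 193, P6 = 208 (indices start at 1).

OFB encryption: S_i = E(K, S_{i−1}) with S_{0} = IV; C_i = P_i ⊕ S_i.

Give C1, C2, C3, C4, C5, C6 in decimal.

C1 = 13, C2 = 234, C3 = 180, C4 = 183, C5 = 174, C6 = 122

C1: S = E(K, 28) = 123; 118 ⊕ 123 = 13.
C2: S = E(K, 123) = 150; 124 ⊕ 150 = 234.
C3: S = E(K, 150) = 241; 69 ⊕ 241 = 180.
C4: S = E(K, 241) = 16; 167 ⊕ 16 = 183.
C5: S = E(K, 16) = 111; 193 ⊕ 111 = 174.
C6: S = E(K, 111) = 170; 208 ⊕ 170 = 122.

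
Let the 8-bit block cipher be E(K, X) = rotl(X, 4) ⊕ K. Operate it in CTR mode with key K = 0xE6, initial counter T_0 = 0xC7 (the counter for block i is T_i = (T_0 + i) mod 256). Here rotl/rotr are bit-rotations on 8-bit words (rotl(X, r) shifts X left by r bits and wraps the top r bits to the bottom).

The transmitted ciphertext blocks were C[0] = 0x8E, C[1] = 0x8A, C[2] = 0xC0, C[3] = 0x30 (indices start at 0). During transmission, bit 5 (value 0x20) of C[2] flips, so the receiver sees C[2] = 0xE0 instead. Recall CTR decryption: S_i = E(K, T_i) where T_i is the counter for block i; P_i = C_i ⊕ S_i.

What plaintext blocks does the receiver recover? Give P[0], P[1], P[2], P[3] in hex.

Only C[2] changed, to 0xE0. In CTR, a change in C_i flips the same bit in P_i only; the keystream is unaffected. Decrypting the received ciphertext:
P[0]: T = 0xC7, S = E(K, T) = 0x9A; 0x8E ⊕ 0x9A = 0x14.
P[1]: T = 0xC8, S = E(K, T) = 0x6A; 0x8A ⊕ 0x6A = 0xE0.
P[2]: T = 0xC9, S = E(K, T) = 0x7A; 0xE0 ⊕ 0x7A = 0x9A.
P[3]: T = 0xCA, S = E(K, T) = 0x4A; 0x30 ⊕ 0x4A = 0x7A.
Blocks that differ from the original plaintext: P[2].

P[0] = 0x14, P[1] = 0xE0, P[2] = 0x9A, P[3] = 0x7A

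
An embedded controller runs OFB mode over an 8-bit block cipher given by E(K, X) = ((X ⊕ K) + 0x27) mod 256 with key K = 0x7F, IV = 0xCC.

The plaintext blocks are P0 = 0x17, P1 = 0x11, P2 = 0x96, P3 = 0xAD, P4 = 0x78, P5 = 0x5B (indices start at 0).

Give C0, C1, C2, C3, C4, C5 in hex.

C0 = 0xCD, C1 = 0xDD, C2 = 0x4C, C3 = 0x61, C4 = 0xA2, C5 = 0x97

OFB encryption: S_i = E(K, S_{i−1}) with S_{−1} = IV; C_i = P_i ⊕ S_i.
C0: S = E(K, 0xCC) = 0xDA; 0x17 ⊕ 0xDA = 0xCD.
C1: S = E(K, 0xDA) = 0xCC; 0x11 ⊕ 0xCC = 0xDD.
C2: S = E(K, 0xCC) = 0xDA; 0x96 ⊕ 0xDA = 0x4C.
C3: S = E(K, 0xDA) = 0xCC; 0xAD ⊕ 0xCC = 0x61.
C4: S = E(K, 0xCC) = 0xDA; 0x78 ⊕ 0xDA = 0xA2.
C5: S = E(K, 0xDA) = 0xCC; 0x5B ⊕ 0xCC = 0x97.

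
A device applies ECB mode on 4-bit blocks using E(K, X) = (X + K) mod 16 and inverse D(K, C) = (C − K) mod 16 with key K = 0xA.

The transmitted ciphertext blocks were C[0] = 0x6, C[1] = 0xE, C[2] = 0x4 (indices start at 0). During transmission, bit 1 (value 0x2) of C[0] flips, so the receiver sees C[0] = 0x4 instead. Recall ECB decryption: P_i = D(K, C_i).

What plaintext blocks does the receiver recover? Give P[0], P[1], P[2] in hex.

P[0] = 0xA, P[1] = 0x4, P[2] = 0xA

Only C[0] changed, to 0x4. In ECB, a change in C_i affects only P_i. Decrypting the received ciphertext:
P[0]: D(K, 0x4) = 0xA.
P[1]: D(K, 0xE) = 0x4.
P[2]: D(K, 0x4) = 0xA.
Blocks that differ from the original plaintext: P[0].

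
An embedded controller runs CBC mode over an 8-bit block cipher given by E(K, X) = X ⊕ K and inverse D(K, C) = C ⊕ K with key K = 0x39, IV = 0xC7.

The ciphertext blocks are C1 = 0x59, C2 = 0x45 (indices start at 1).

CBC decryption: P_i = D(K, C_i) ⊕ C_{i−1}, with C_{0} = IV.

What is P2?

P2 = 0x25

P2: D(K, 0x45) = 0x7C; 0x7C ⊕ 0x59 = 0x25.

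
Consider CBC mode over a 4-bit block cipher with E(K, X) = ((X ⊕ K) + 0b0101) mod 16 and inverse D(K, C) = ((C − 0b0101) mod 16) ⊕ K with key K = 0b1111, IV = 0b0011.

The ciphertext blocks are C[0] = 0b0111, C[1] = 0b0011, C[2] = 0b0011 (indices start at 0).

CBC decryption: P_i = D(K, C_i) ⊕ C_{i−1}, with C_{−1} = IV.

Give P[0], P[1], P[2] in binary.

P[0] = 0b1110, P[1] = 0b0110, P[2] = 0b0010

P[0]: D(K, 0b0111) = 0b1101; 0b1101 ⊕ 0b0011 = 0b1110.
P[1]: D(K, 0b0011) = 0b0001; 0b0001 ⊕ 0b0111 = 0b0110.
P[2]: D(K, 0b0011) = 0b0001; 0b0001 ⊕ 0b0011 = 0b0010.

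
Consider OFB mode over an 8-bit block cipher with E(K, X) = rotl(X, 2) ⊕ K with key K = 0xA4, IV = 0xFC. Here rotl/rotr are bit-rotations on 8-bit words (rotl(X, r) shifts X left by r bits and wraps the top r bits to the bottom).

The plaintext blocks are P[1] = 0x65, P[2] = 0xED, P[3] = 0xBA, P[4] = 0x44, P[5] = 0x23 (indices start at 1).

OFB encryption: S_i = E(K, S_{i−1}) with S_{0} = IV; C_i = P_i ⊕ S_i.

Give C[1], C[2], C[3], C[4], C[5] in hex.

C[1]: S = E(K, 0xFC) = 0x57; 0x65 ⊕ 0x57 = 0x32.
C[2]: S = E(K, 0x57) = 0xF9; 0xED ⊕ 0xF9 = 0x14.
C[3]: S = E(K, 0xF9) = 0x43; 0xBA ⊕ 0x43 = 0xF9.
C[4]: S = E(K, 0x43) = 0xA9; 0x44 ⊕ 0xA9 = 0xED.
C[5]: S = E(K, 0xA9) = 0x02; 0x23 ⊕ 0x02 = 0x21.

C[1] = 0x32, C[2] = 0x14, C[3] = 0xF9, C[4] = 0xED, C[5] = 0x21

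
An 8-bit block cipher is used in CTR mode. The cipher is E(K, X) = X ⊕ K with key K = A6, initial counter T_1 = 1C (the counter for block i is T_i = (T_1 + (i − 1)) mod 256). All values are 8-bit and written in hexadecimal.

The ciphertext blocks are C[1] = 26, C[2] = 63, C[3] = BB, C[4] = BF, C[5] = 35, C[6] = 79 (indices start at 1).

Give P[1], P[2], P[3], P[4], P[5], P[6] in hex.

P[1] = 9C, P[2] = D8, P[3] = 03, P[4] = 06, P[5] = B3, P[6] = FE

CTR decryption: S_i = E(K, T_i) where T_i is the counter for block i; P_i = C_i ⊕ S_i.
P[1]: T = 1C, S = E(K, T) = BA; 26 ⊕ BA = 9C.
P[2]: T = 1D, S = E(K, T) = BB; 63 ⊕ BB = D8.
P[3]: T = 1E, S = E(K, T) = B8; BB ⊕ B8 = 03.
P[4]: T = 1F, S = E(K, T) = B9; BF ⊕ B9 = 06.
P[5]: T = 20, S = E(K, T) = 86; 35 ⊕ 86 = B3.
P[6]: T = 21, S = E(K, T) = 87; 79 ⊕ 87 = FE.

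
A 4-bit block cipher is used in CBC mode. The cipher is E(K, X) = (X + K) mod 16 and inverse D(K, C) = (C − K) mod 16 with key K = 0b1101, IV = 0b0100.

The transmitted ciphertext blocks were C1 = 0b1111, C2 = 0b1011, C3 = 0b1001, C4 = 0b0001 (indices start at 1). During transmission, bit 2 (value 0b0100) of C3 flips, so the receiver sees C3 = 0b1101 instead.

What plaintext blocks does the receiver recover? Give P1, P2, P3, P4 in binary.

CBC decryption: P_i = D(K, C_i) ⊕ C_{i−1}, with C_{0} = IV.
Only C3 changed, to 0b1101. In CBC, a change in C_i garbles P_i and flips the same bit in P_{i+1}. Decrypting the received ciphertext:
P1: D(K, 0b1111) = 0b0010; 0b0010 ⊕ 0b0100 = 0b0110.
P2: D(K, 0b1011) = 0b1110; 0b1110 ⊕ 0b1111 = 0b0001.
P3: D(K, 0b1101) = 0b0000; 0b0000 ⊕ 0b1011 = 0b1011.
P4: D(K, 0b0001) = 0b0100; 0b0100 ⊕ 0b1101 = 0b1001.
Blocks that differ from the original plaintext: P3, P4.

P1 = 0b0110, P2 = 0b0001, P3 = 0b1011, P4 = 0b1001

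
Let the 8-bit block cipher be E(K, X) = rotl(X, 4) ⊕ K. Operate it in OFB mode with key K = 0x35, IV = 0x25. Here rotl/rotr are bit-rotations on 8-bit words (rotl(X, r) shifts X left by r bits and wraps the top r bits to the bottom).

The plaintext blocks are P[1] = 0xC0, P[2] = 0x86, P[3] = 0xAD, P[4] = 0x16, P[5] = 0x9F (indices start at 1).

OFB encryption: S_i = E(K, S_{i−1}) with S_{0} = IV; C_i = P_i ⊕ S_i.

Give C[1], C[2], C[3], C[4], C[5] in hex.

C[1]: S = E(K, 0x25) = 0x67; 0xC0 ⊕ 0x67 = 0xA7.
C[2]: S = E(K, 0x67) = 0x43; 0x86 ⊕ 0x43 = 0xC5.
C[3]: S = E(K, 0x43) = 0x01; 0xAD ⊕ 0x01 = 0xAC.
C[4]: S = E(K, 0x01) = 0x25; 0x16 ⊕ 0x25 = 0x33.
C[5]: S = E(K, 0x25) = 0x67; 0x9F ⊕ 0x67 = 0xF8.

C[1] = 0xA7, C[2] = 0xC5, C[3] = 0xAC, C[4] = 0x33, C[5] = 0xF8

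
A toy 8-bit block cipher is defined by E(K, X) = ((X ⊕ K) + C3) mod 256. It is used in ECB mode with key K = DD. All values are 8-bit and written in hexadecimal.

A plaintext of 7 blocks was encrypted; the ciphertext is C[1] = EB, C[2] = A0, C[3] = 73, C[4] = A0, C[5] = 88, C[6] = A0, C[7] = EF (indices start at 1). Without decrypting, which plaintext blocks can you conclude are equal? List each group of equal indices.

P[2] = P[4] = P[6]

ECB encrypts each block independently with the same key, so equal ciphertext blocks imply equal plaintext blocks.
C[2] = C[4] = C[6] = A0, so P[2] = P[4] = P[6].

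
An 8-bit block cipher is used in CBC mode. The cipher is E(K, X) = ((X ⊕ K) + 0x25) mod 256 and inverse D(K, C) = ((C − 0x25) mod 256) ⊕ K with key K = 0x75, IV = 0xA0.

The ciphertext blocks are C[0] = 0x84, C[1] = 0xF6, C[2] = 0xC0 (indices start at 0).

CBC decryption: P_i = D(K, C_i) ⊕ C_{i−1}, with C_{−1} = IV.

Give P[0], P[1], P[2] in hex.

P[0]: D(K, 0x84) = 0x2A; 0x2A ⊕ 0xA0 = 0x8A.
P[1]: D(K, 0xF6) = 0xA4; 0xA4 ⊕ 0x84 = 0x20.
P[2]: D(K, 0xC0) = 0xEE; 0xEE ⊕ 0xF6 = 0x18.

P[0] = 0x8A, P[1] = 0x20, P[2] = 0x18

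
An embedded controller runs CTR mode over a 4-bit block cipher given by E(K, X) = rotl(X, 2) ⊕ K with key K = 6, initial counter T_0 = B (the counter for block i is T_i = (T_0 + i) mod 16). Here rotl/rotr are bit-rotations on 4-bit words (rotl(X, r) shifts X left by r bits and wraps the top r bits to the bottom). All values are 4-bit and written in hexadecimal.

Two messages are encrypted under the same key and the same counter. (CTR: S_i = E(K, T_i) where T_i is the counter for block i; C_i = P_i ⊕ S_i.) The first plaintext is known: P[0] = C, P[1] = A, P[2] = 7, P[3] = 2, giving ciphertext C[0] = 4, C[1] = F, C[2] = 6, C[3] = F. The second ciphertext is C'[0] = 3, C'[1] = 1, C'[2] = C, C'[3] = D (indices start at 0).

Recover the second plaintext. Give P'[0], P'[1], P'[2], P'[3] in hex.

P'[0] = B, P'[1] = 4, P'[2] = D, P'[3] = 0

In CTR with a reused counter, both messages share the same keystream S_i, so C_i ⊕ C'_i = P_i ⊕ P'_i and thus P'_i = P_i ⊕ C_i ⊕ C'_i.
P'[0]: C ⊕ 4 ⊕ 3 = B.
P'[1]: A ⊕ F ⊕ 1 = 4.
P'[2]: 7 ⊕ 6 ⊕ C = D.
P'[3]: 2 ⊕ F ⊕ D = 0.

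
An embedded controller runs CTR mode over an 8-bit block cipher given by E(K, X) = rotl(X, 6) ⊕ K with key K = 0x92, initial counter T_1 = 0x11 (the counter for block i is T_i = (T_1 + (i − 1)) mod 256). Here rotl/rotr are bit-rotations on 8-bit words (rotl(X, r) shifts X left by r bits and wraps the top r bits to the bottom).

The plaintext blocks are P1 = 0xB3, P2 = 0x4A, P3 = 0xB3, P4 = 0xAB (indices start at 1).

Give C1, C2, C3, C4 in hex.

C1 = 0x65, C2 = 0x5C, C3 = 0xE5, C4 = 0x3C

CTR encryption: S_i = E(K, T_i) where T_i is the counter for block i; C_i = P_i ⊕ S_i.
C1: T = 0x11, S = E(K, T) = 0xD6; 0xB3 ⊕ 0xD6 = 0x65.
C2: T = 0x12, S = E(K, T) = 0x16; 0x4A ⊕ 0x16 = 0x5C.
C3: T = 0x13, S = E(K, T) = 0x56; 0xB3 ⊕ 0x56 = 0xE5.
C4: T = 0x14, S = E(K, T) = 0x97; 0xAB ⊕ 0x97 = 0x3C.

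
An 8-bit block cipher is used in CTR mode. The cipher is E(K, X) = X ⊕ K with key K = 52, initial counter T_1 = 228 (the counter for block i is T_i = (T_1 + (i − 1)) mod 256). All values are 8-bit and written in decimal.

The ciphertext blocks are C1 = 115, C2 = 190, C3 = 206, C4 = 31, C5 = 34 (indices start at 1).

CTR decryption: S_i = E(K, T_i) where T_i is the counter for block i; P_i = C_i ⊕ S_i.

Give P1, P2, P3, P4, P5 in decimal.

P1 = 163, P2 = 111, P3 = 28, P4 = 204, P5 = 254

P1: T = 228, S = E(K, T) = 208; 115 ⊕ 208 = 163.
P2: T = 229, S = E(K, T) = 209; 190 ⊕ 209 = 111.
P3: T = 230, S = E(K, T) = 210; 206 ⊕ 210 = 28.
P4: T = 231, S = E(K, T) = 211; 31 ⊕ 211 = 204.
P5: T = 232, S = E(K, T) = 220; 34 ⊕ 220 = 254.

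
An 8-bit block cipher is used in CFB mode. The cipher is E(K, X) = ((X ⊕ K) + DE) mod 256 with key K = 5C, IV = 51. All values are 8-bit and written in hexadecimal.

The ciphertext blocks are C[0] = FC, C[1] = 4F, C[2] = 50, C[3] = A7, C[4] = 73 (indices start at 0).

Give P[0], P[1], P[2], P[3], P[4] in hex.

P[0] = 17, P[1] = 31, P[2] = A1, P[3] = 4D, P[4] = AA

CFB decryption: P_i = C_i ⊕ E(K, C_{i−1}), with C_{−1} = IV.
P[0]: E(K, 51) = EB; FC ⊕ EB = 17.
P[1]: E(K, FC) = 7E; 4F ⊕ 7E = 31.
P[2]: E(K, 4F) = F1; 50 ⊕ F1 = A1.
P[3]: E(K, 50) = EA; A7 ⊕ EA = 4D.
P[4]: E(K, A7) = D9; 73 ⊕ D9 = AA.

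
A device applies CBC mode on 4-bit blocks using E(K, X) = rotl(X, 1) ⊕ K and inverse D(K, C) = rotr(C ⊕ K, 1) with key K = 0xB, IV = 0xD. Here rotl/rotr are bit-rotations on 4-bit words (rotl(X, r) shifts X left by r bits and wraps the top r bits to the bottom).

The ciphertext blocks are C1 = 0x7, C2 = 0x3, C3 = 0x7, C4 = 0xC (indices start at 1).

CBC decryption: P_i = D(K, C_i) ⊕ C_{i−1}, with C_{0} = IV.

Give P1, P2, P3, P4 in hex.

P1: D(K, 0x7) = 0x6; 0x6 ⊕ 0xD = 0xB.
P2: D(K, 0x3) = 0x4; 0x4 ⊕ 0x7 = 0x3.
P3: D(K, 0x7) = 0x6; 0x6 ⊕ 0x3 = 0x5.
P4: D(K, 0xC) = 0xB; 0xB ⊕ 0x7 = 0xC.

P1 = 0xB, P2 = 0x3, P3 = 0x5, P4 = 0xC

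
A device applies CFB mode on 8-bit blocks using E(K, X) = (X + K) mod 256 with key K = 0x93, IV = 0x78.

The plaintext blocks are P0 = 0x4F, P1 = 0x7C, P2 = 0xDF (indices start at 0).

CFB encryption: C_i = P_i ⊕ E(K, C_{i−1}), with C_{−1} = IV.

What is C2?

C0: E(K, 0x78) = 0x0B; 0x4F ⊕ 0x0B = 0x44.
C1: E(K, 0x44) = 0xD7; 0x7C ⊕ 0xD7 = 0xAB.
C2: E(K, 0xAB) = 0x3E; 0xDF ⊕ 0x3E = 0xE1.

C2 = 0xE1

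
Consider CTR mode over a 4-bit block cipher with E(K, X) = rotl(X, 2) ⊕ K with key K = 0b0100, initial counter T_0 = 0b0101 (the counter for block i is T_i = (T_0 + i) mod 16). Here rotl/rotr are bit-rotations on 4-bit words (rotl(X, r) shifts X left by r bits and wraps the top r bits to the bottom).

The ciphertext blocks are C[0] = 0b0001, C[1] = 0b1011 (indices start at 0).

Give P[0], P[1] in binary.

P[0] = 0b0000, P[1] = 0b0110

CTR decryption: S_i = E(K, T_i) where T_i is the counter for block i; P_i = C_i ⊕ S_i.
P[0]: T = 0b0101, S = E(K, T) = 0b0001; 0b0001 ⊕ 0b0001 = 0b0000.
P[1]: T = 0b0110, S = E(K, T) = 0b1101; 0b1011 ⊕ 0b1101 = 0b0110.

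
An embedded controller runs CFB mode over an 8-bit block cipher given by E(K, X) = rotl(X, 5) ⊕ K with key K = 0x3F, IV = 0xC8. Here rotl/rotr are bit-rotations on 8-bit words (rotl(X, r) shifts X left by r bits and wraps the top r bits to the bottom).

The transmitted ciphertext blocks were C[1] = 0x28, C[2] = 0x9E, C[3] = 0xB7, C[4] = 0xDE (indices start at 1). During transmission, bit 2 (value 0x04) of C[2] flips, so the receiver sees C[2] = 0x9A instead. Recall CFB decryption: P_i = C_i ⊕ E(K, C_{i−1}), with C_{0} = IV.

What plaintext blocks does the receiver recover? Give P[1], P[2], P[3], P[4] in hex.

P[1] = 0x0E, P[2] = 0xA0, P[3] = 0xDB, P[4] = 0x17

Only C[2] changed, to 0x9A. In CFB, a change in C_i flips the same bit in P_i and garbles P_{i+1}. Decrypting the received ciphertext:
P[1]: E(K, 0xC8) = 0x26; 0x28 ⊕ 0x26 = 0x0E.
P[2]: E(K, 0x28) = 0x3A; 0x9A ⊕ 0x3A = 0xA0.
P[3]: E(K, 0x9A) = 0x6C; 0xB7 ⊕ 0x6C = 0xDB.
P[4]: E(K, 0xB7) = 0xC9; 0xDE ⊕ 0xC9 = 0x17.
Blocks that differ from the original plaintext: P[2], P[3].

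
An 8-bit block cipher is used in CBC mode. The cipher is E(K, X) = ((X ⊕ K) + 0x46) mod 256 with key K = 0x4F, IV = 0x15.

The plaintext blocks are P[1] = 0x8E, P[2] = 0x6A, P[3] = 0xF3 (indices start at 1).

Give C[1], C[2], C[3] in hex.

CBC encryption: C_i = E(K, P_i ⊕ C_{i−1}), with C_{0} = IV.
C[1]: P[1] ⊕ 0x15 = 0x9B; E(K, 0x9B) = 0x1A.
C[2]: P[2] ⊕ 0x1A = 0x70; E(K, 0x70) = 0x85.
C[3]: P[3] ⊕ 0x85 = 0x76; E(K, 0x76) = 0x7F.

C[1] = 0x1A, C[2] = 0x85, C[3] = 0x7F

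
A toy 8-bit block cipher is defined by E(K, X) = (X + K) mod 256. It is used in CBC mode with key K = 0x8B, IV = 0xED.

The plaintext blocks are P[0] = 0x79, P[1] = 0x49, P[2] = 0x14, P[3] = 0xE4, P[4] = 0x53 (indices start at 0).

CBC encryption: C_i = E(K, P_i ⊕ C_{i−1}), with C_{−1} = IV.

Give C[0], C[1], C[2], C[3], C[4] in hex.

C[0] = 0x1F, C[1] = 0xE1, C[2] = 0x80, C[3] = 0xEF, C[4] = 0x47

C[0]: P[0] ⊕ 0xED = 0x94; E(K, 0x94) = 0x1F.
C[1]: P[1] ⊕ 0x1F = 0x56; E(K, 0x56) = 0xE1.
C[2]: P[2] ⊕ 0xE1 = 0xF5; E(K, 0xF5) = 0x80.
C[3]: P[3] ⊕ 0x80 = 0x64; E(K, 0x64) = 0xEF.
C[4]: P[4] ⊕ 0xEF = 0xBC; E(K, 0xBC) = 0x47.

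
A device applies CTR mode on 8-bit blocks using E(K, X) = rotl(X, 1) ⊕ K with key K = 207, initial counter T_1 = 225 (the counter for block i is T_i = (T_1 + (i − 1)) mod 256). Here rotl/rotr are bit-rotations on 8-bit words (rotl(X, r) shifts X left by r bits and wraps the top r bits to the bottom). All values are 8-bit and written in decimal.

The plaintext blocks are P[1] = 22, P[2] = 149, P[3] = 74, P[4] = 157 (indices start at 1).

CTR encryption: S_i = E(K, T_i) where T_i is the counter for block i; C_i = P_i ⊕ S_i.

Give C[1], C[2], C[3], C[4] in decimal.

C[1]: T = 225, S = E(K, T) = 12; 22 ⊕ 12 = 26.
C[2]: T = 226, S = E(K, T) = 10; 149 ⊕ 10 = 159.
C[3]: T = 227, S = E(K, T) = 8; 74 ⊕ 8 = 66.
C[4]: T = 228, S = E(K, T) = 6; 157 ⊕ 6 = 155.

C[1] = 26, C[2] = 159, C[3] = 66, C[4] = 155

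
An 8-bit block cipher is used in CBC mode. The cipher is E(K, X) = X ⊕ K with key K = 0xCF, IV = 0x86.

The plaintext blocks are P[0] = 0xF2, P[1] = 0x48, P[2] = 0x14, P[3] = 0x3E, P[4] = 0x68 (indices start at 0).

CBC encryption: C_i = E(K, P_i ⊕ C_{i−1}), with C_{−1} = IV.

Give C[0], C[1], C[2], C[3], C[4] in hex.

C[0] = 0xBB, C[1] = 0x3C, C[2] = 0xE7, C[3] = 0x16, C[4] = 0xB1

C[0]: P[0] ⊕ 0x86 = 0x74; E(K, 0x74) = 0xBB.
C[1]: P[1] ⊕ 0xBB = 0xF3; E(K, 0xF3) = 0x3C.
C[2]: P[2] ⊕ 0x3C = 0x28; E(K, 0x28) = 0xE7.
C[3]: P[3] ⊕ 0xE7 = 0xD9; E(K, 0xD9) = 0x16.
C[4]: P[4] ⊕ 0x16 = 0x7E; E(K, 0x7E) = 0xB1.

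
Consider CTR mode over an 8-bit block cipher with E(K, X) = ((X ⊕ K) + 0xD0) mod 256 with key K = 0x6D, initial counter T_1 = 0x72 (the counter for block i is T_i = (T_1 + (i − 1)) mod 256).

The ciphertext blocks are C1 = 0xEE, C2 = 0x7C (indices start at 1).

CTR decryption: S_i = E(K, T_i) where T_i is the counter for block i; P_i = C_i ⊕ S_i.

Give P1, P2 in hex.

P1: T = 0x72, S = E(K, T) = 0xEF; 0xEE ⊕ 0xEF = 0x01.
P2: T = 0x73, S = E(K, T) = 0xEE; 0x7C ⊕ 0xEE = 0x92.

P1 = 0x01, P2 = 0x92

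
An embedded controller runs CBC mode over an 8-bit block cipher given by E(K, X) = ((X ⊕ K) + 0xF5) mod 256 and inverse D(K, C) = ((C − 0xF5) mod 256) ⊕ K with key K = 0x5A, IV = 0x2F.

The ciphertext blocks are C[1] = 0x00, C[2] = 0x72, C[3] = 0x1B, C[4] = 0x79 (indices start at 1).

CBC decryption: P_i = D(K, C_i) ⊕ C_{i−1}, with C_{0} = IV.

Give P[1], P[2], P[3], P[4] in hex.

P[1]: D(K, 0x00) = 0x51; 0x51 ⊕ 0x2F = 0x7E.
P[2]: D(K, 0x72) = 0x27; 0x27 ⊕ 0x00 = 0x27.
P[3]: D(K, 0x1B) = 0x7C; 0x7C ⊕ 0x72 = 0x0E.
P[4]: D(K, 0x79) = 0xDE; 0xDE ⊕ 0x1B = 0xC5.

P[1] = 0x7E, P[2] = 0x27, P[3] = 0x0E, P[4] = 0xC5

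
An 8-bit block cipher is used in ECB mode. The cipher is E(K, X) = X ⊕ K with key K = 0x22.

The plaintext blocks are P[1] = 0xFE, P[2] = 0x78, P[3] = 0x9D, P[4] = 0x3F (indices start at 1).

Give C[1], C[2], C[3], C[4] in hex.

C[1] = 0xDC, C[2] = 0x5A, C[3] = 0xBF, C[4] = 0x1D

ECB encryption: C_i = E(K, P_i).
C[1]: E(K, 0xFE) = 0xDC.
C[2]: E(K, 0x78) = 0x5A.
C[3]: E(K, 0x9D) = 0xBF.
C[4]: E(K, 0x3F) = 0x1D.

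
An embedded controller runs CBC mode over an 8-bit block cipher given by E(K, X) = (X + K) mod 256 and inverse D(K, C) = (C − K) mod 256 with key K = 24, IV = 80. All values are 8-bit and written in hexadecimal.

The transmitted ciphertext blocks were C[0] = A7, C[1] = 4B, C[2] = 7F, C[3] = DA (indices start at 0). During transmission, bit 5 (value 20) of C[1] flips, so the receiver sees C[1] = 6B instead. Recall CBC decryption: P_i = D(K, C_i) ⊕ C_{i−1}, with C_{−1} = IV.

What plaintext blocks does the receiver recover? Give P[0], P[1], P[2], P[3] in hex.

P[0] = 03, P[1] = E0, P[2] = 30, P[3] = C9

Only C[1] changed, to 6B. In CBC, a change in C_i garbles P_i and flips the same bit in P_{i+1}. Decrypting the received ciphertext:
P[0]: D(K, A7) = 83; 83 ⊕ 80 = 03.
P[1]: D(K, 6B) = 47; 47 ⊕ A7 = E0.
P[2]: D(K, 7F) = 5B; 5B ⊕ 6B = 30.
P[3]: D(K, DA) = B6; B6 ⊕ 7F = C9.
Blocks that differ from the original plaintext: P[1], P[2].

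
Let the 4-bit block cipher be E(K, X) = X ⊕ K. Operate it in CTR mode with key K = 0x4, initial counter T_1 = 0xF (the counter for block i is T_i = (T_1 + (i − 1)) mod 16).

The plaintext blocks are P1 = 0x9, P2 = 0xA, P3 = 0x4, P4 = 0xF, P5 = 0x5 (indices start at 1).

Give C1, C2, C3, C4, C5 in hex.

C1 = 0x2, C2 = 0xE, C3 = 0x1, C4 = 0x9, C5 = 0x2

CTR encryption: S_i = E(K, T_i) where T_i is the counter for block i; C_i = P_i ⊕ S_i.
C1: T = 0xF, S = E(K, T) = 0xB; 0x9 ⊕ 0xB = 0x2.
C2: T = 0x0, S = E(K, T) = 0x4; 0xA ⊕ 0x4 = 0xE.
C3: T = 0x1, S = E(K, T) = 0x5; 0x4 ⊕ 0x5 = 0x1.
C4: T = 0x2, S = E(K, T) = 0x6; 0xF ⊕ 0x6 = 0x9.
C5: T = 0x3, S = E(K, T) = 0x7; 0x5 ⊕ 0x7 = 0x2.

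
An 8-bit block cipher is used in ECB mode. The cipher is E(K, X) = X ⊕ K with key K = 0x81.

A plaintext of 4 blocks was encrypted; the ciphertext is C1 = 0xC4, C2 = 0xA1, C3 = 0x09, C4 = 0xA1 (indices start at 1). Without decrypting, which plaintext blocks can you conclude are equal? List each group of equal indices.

P2 = P4

ECB encrypts each block independently with the same key, so equal ciphertext blocks imply equal plaintext blocks.
C2 = C4 = 0xA1, so P2 = P4.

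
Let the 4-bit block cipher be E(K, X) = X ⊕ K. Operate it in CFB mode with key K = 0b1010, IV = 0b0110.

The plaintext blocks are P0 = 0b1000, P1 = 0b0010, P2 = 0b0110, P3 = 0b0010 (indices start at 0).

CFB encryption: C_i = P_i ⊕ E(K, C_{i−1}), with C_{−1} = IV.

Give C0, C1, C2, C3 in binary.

C0 = 0b0100, C1 = 0b1100, C2 = 0b0000, C3 = 0b1000

C0: E(K, 0b0110) = 0b1100; 0b1000 ⊕ 0b1100 = 0b0100.
C1: E(K, 0b0100) = 0b1110; 0b0010 ⊕ 0b1110 = 0b1100.
C2: E(K, 0b1100) = 0b0110; 0b0110 ⊕ 0b0110 = 0b0000.
C3: E(K, 0b0000) = 0b1010; 0b0010 ⊕ 0b1010 = 0b1000.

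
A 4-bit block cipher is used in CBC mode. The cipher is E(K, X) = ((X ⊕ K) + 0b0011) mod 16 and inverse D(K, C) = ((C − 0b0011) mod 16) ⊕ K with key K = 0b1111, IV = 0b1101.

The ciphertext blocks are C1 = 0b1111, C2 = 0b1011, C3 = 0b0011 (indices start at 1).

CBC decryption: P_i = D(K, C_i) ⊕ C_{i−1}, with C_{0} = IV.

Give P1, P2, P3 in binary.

P1 = 0b1110, P2 = 0b1000, P3 = 0b0100

P1: D(K, 0b1111) = 0b0011; 0b0011 ⊕ 0b1101 = 0b1110.
P2: D(K, 0b1011) = 0b0111; 0b0111 ⊕ 0b1111 = 0b1000.
P3: D(K, 0b0011) = 0b1111; 0b1111 ⊕ 0b1011 = 0b0100.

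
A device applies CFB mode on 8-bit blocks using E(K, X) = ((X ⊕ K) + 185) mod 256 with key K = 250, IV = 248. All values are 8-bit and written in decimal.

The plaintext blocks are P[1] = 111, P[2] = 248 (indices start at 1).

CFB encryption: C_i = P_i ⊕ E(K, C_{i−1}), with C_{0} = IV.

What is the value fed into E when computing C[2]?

C[1]: E(K, 248) = 187; 111 ⊕ 187 = 212.
C[2]: E(K, 212) = 231; 248 ⊕ 231 = 31.
So the input to E for block [2] is 212.

212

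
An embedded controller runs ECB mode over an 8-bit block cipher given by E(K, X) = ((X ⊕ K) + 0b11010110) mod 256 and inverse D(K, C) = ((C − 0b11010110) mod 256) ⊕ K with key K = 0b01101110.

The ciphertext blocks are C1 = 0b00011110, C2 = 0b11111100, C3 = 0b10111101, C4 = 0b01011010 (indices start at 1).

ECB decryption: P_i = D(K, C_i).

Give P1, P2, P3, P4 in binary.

P1: D(K, 0b00011110) = 0b00100110.
P2: D(K, 0b11111100) = 0b01001000.
P3: D(K, 0b10111101) = 0b10001001.
P4: D(K, 0b01011010) = 0b11101010.

P1 = 0b00100110, P2 = 0b01001000, P3 = 0b10001001, P4 = 0b11101010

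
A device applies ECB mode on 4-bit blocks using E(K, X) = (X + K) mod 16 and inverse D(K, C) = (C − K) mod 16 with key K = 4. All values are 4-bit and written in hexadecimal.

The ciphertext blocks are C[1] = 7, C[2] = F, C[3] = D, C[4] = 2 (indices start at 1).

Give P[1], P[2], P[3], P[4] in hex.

P[1] = 3, P[2] = B, P[3] = 9, P[4] = E

ECB decryption: P_i = D(K, C_i).
P[1]: D(K, 7) = 3.
P[2]: D(K, F) = B.
P[3]: D(K, D) = 9.
P[4]: D(K, 2) = E.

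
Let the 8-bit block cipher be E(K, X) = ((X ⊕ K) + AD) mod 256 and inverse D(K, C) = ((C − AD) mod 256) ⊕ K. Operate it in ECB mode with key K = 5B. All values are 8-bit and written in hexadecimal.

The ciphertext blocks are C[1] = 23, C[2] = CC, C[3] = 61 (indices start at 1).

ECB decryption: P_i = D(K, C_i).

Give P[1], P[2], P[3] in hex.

P[1]: D(K, 23) = 2D.
P[2]: D(K, CC) = 44.
P[3]: D(K, 61) = EF.

P[1] = 2D, P[2] = 44, P[3] = EF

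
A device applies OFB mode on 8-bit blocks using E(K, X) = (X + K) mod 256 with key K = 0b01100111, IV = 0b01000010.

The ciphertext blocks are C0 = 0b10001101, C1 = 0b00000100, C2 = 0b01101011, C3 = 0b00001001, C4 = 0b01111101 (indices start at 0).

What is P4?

OFB decryption: S_i = E(K, S_{i−1}) with S_{−1} = IV; P_i = C_i ⊕ S_i.
P0: S = E(K, 0b01000010) = 0b10101001; 0b10001101 ⊕ 0b10101001 = 0b00100100.
P1: S = E(K, 0b10101001) = 0b00010000; 0b00000100 ⊕ 0b00010000 = 0b00010100.
P2: S = E(K, 0b00010000) = 0b01110111; 0b01101011 ⊕ 0b01110111 = 0b00011100.
P3: S = E(K, 0b01110111) = 0b11011110; 0b00001001 ⊕ 0b11011110 = 0b11010111.
P4: S = E(K, 0b11011110) = 0b01000101; 0b01111101 ⊕ 0b01000101 = 0b00111000.

P4 = 0b00111000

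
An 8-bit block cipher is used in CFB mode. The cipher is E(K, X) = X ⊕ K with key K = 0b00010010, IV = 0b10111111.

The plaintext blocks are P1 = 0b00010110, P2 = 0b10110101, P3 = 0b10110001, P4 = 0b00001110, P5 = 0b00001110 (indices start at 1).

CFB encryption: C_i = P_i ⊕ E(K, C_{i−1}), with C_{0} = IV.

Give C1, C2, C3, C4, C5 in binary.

C1 = 0b10111011, C2 = 0b00011100, C3 = 0b10111111, C4 = 0b10100011, C5 = 0b10111111

C1: E(K, 0b10111111) = 0b10101101; 0b00010110 ⊕ 0b10101101 = 0b10111011.
C2: E(K, 0b10111011) = 0b10101001; 0b10110101 ⊕ 0b10101001 = 0b00011100.
C3: E(K, 0b00011100) = 0b00001110; 0b10110001 ⊕ 0b00001110 = 0b10111111.
C4: E(K, 0b10111111) = 0b10101101; 0b00001110 ⊕ 0b10101101 = 0b10100011.
C5: E(K, 0b10100011) = 0b10110001; 0b00001110 ⊕ 0b10110001 = 0b10111111.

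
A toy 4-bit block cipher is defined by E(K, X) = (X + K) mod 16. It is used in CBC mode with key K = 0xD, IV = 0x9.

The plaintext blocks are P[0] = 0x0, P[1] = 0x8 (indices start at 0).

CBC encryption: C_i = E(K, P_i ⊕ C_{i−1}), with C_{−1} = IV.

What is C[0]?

C[0] = 0x6

C[0]: P[0] ⊕ 0x9 = 0x9; E(K, 0x9) = 0x6.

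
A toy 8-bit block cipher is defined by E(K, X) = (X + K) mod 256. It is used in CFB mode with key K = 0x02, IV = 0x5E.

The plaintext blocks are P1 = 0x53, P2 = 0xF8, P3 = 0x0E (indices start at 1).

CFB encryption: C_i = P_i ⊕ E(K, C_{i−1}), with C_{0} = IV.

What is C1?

C1 = 0x33

C1: E(K, 0x5E) = 0x60; 0x53 ⊕ 0x60 = 0x33.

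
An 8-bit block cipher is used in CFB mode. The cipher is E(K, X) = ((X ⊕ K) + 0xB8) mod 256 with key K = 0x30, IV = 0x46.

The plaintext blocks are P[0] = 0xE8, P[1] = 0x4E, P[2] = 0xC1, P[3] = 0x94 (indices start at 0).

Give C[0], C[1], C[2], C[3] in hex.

CFB encryption: C_i = P_i ⊕ E(K, C_{i−1}), with C_{−1} = IV.
C[0]: E(K, 0x46) = 0x2E; 0xE8 ⊕ 0x2E = 0xC6.
C[1]: E(K, 0xC6) = 0xAE; 0x4E ⊕ 0xAE = 0xE0.
C[2]: E(K, 0xE0) = 0x88; 0xC1 ⊕ 0x88 = 0x49.
C[3]: E(K, 0x49) = 0x31; 0x94 ⊕ 0x31 = 0xA5.

C[0] = 0xC6, C[1] = 0xE0, C[2] = 0x49, C[3] = 0xA5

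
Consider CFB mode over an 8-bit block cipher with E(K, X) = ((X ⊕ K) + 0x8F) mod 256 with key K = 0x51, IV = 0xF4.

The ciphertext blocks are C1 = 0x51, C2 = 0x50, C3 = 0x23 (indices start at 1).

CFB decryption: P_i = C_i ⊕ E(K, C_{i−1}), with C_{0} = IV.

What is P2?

P2: E(K, 0x51) = 0x8F; 0x50 ⊕ 0x8F = 0xDF.

P2 = 0xDF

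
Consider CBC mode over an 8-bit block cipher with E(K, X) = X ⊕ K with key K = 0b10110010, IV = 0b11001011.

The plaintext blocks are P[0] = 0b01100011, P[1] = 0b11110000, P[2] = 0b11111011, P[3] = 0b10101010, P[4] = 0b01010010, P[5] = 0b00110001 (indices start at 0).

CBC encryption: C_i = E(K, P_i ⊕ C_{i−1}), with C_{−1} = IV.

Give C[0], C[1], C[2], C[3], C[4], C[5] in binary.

C[0] = 0b00011010, C[1] = 0b01011000, C[2] = 0b00010001, C[3] = 0b00001001, C[4] = 0b11101001, C[5] = 0b01101010

C[0]: P[0] ⊕ 0b11001011 = 0b10101000; E(K, 0b10101000) = 0b00011010.
C[1]: P[1] ⊕ 0b00011010 = 0b11101010; E(K, 0b11101010) = 0b01011000.
C[2]: P[2] ⊕ 0b01011000 = 0b10100011; E(K, 0b10100011) = 0b00010001.
C[3]: P[3] ⊕ 0b00010001 = 0b10111011; E(K, 0b10111011) = 0b00001001.
C[4]: P[4] ⊕ 0b00001001 = 0b01011011; E(K, 0b01011011) = 0b11101001.
C[5]: P[5] ⊕ 0b11101001 = 0b11011000; E(K, 0b11011000) = 0b01101010.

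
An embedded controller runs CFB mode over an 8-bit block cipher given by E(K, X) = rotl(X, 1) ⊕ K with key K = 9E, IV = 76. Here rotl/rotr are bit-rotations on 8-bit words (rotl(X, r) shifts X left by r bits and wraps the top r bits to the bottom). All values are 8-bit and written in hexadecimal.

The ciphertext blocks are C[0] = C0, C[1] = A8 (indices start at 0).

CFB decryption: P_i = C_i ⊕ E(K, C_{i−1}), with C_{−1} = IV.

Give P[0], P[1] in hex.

P[0]: E(K, 76) = 72; C0 ⊕ 72 = B2.
P[1]: E(K, C0) = 1F; A8 ⊕ 1F = B7.

P[0] = B2, P[1] = B7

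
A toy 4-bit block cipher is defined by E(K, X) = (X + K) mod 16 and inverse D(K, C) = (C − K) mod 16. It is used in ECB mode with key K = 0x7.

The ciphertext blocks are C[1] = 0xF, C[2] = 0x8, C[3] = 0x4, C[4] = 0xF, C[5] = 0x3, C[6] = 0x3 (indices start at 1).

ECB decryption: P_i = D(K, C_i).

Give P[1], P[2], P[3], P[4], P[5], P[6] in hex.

P[1]: D(K, 0xF) = 0x8.
P[2]: D(K, 0x8) = 0x1.
P[3]: D(K, 0x4) = 0xD.
P[4]: D(K, 0xF) = 0x8.
P[5]: D(K, 0x3) = 0xC.
P[6]: D(K, 0x3) = 0xC.

P[1] = 0x8, P[2] = 0x1, P[3] = 0xD, P[4] = 0x8, P[5] = 0xC, P[6] = 0xC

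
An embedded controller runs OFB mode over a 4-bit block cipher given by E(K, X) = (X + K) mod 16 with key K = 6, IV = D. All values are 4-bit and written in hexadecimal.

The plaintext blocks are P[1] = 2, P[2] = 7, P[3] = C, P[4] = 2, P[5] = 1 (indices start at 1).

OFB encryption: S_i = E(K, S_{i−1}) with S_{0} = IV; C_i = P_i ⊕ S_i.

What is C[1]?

C[1] = 1

C[1]: S = E(K, D) = 3; 2 ⊕ 3 = 1.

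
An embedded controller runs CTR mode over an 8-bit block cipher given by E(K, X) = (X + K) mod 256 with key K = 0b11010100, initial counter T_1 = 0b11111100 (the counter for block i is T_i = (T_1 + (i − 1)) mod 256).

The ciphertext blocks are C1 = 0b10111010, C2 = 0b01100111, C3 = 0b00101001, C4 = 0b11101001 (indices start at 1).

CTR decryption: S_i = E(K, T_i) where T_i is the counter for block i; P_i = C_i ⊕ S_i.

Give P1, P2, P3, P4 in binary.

P1: T = 0b11111100, S = E(K, T) = 0b11010000; 0b10111010 ⊕ 0b11010000 = 0b01101010.
P2: T = 0b11111101, S = E(K, T) = 0b11010001; 0b01100111 ⊕ 0b11010001 = 0b10110110.
P3: T = 0b11111110, S = E(K, T) = 0b11010010; 0b00101001 ⊕ 0b11010010 = 0b11111011.
P4: T = 0b11111111, S = E(K, T) = 0b11010011; 0b11101001 ⊕ 0b11010011 = 0b00111010.

P1 = 0b01101010, P2 = 0b10110110, P3 = 0b11111011, P4 = 0b00111010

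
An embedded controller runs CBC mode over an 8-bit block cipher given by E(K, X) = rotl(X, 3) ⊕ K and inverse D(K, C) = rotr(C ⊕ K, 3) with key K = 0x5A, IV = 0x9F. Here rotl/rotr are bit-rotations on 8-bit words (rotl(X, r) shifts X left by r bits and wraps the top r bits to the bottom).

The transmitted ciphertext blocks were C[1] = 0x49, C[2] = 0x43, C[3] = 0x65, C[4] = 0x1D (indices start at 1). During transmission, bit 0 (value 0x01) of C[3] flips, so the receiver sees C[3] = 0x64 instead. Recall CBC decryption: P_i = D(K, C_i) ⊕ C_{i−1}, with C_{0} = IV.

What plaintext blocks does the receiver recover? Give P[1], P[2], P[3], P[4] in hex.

P[1] = 0xFD, P[2] = 0x6A, P[3] = 0x84, P[4] = 0x8C

Only C[3] changed, to 0x64. In CBC, a change in C_i garbles P_i and flips the same bit in P_{i+1}. Decrypting the received ciphertext:
P[1]: D(K, 0x49) = 0x62; 0x62 ⊕ 0x9F = 0xFD.
P[2]: D(K, 0x43) = 0x23; 0x23 ⊕ 0x49 = 0x6A.
P[3]: D(K, 0x64) = 0xC7; 0xC7 ⊕ 0x43 = 0x84.
P[4]: D(K, 0x1D) = 0xE8; 0xE8 ⊕ 0x64 = 0x8C.
Blocks that differ from the original plaintext: P[3], P[4].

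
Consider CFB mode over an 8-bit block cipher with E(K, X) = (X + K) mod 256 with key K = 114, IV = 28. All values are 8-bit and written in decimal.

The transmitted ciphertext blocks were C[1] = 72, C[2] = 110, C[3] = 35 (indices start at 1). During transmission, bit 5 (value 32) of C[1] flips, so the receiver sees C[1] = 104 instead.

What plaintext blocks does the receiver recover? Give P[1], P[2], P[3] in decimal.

P[1] = 230, P[2] = 180, P[3] = 195

CFB decryption: P_i = C_i ⊕ E(K, C_{i−1}), with C_{0} = IV.
Only C[1] changed, to 104. In CFB, a change in C_i flips the same bit in P_i and garbles P_{i+1}. Decrypting the received ciphertext:
P[1]: E(K, 28) = 142; 104 ⊕ 142 = 230.
P[2]: E(K, 104) = 218; 110 ⊕ 218 = 180.
P[3]: E(K, 110) = 224; 35 ⊕ 224 = 195.
Blocks that differ from the original plaintext: P[1], P[2].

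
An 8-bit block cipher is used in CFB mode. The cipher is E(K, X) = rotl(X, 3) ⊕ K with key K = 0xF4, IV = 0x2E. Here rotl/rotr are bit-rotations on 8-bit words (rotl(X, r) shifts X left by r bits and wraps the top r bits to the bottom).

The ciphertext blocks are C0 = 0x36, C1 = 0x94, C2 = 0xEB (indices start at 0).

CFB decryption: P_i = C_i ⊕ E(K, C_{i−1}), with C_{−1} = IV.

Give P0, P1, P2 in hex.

P0: E(K, 0x2E) = 0x85; 0x36 ⊕ 0x85 = 0xB3.
P1: E(K, 0x36) = 0x45; 0x94 ⊕ 0x45 = 0xD1.
P2: E(K, 0x94) = 0x50; 0xEB ⊕ 0x50 = 0xBB.

P0 = 0xB3, P1 = 0xD1, P2 = 0xBB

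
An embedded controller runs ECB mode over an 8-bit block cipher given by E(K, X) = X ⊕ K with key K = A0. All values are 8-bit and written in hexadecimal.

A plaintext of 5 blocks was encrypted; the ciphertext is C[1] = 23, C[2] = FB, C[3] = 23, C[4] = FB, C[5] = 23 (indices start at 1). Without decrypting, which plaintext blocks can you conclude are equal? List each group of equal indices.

ECB encrypts each block independently with the same key, so equal ciphertext blocks imply equal plaintext blocks.
C[1] = C[3] = C[5] = 23, so P[1] = P[3] = P[5].
C[2] = C[4] = FB, so P[2] = P[4].

P[1] = P[3] = P[5]; P[2] = P[4]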